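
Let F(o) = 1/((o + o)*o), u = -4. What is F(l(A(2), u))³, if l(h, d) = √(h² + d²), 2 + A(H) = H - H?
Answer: 1/64000 ≈ 1.5625e-5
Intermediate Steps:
A(H) = -2 (A(H) = -2 + (H - H) = -2 + 0 = -2)
l(h, d) = √(d² + h²)
F(o) = 1/(2*o²) (F(o) = 1/(((2*o))*o) = (1/(2*o))/o = 1/(2*o²))
F(l(A(2), u))³ = (1/(2*(√((-4)² + (-2)²))²))³ = (1/(2*(√(16 + 4))²))³ = (1/(2*(√20)²))³ = (1/(2*(2*√5)²))³ = ((½)*(1/20))³ = (1/40)³ = 1/64000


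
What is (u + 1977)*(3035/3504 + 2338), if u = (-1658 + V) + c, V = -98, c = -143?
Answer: 106540031/584 ≈ 1.8243e+5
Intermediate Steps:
u = -1899 (u = (-1658 - 98) - 143 = -1756 - 143 = -1899)
(u + 1977)*(3035/3504 + 2338) = (-1899 + 1977)*(3035/3504 + 2338) = 78*(3035*(1/3504) + 2338) = 78*(3035/3504 + 2338) = 78*(8195387/3504) = 106540031/584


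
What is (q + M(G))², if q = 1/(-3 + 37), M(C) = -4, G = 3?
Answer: 18225/1156 ≈ 15.766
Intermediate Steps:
q = 1/34 ≈ 0.029412
(q + M(G))² = (1/34 - 4)² = (-135/34)² = 18225/1156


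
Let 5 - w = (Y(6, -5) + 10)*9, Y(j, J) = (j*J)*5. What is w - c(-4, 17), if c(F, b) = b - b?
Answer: 1265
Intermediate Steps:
c(F, b) = 0
Y(j, J) = 5*J*j (Y(j, J) = (J*j)*5 = 5*J*j)
w = 1265 (w = 5 - (5*(-5)*6 + 10)*9 = 5 - (-150 + 10)*9 = 5 - (-140)*9 = 5 - 1*(-1260) = 5 + 1260 = 1265)
w - c(-4, 17) = 1265 - 1*0 = 1265 + 0 = 1265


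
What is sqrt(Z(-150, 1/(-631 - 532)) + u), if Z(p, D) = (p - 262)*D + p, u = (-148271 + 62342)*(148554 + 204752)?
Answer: 10*I*sqrt(410629552874491)/1163 ≈ 1.7424e+5*I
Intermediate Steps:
u = -30359231274 (u = -85929*353306 = -30359231274)
Z(p, D) = p + D*(-262 + p) (Z(p, D) = (-262 + p)*D + p = D*(-262 + p) + p = p + D*(-262 + p))
sqrt(Z(-150, 1/(-631 - 532)) + u) = sqrt((-150 - 262/(-631 - 532) - 150/(-631 - 532)) - 30359231274) = sqrt((-150 - 262/(-1163) - 150/(-1163)) - 30359231274) = sqrt((-150 - 262*(-1/1163) - 1/1163*(-150)) - 30359231274) = sqrt((-150 + 262/1163 + 150/1163) - 30359231274) = sqrt(-174038/1163 - 30359231274) = sqrt(-35307786145700/1163) = 10*I*sqrt(410629552874491)/1163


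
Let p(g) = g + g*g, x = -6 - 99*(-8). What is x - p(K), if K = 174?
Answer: -29664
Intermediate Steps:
x = 786 (x = -6 + 792 = 786)
p(g) = g + g²
x - p(K) = 786 - 174*(1 + 174) = 786 - 174*175 = 786 - 1*30450 = 786 - 30450 = -29664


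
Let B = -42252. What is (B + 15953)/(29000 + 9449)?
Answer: -26299/38449 ≈ -0.68400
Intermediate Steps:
(B + 15953)/(29000 + 9449) = (-42252 + 15953)/(29000 + 9449) = -26299/38449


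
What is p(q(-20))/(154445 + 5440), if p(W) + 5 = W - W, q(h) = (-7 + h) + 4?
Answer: -1/31977 ≈ -3.1272e-5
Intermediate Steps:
q(h) = -3 + h
p(W) = -5 (p(W) = -5 + (W - W) = -5 + 0 = -5)
p(q(-20))/(154445 + 5440) = -5/(154445 + 5440) = -5/159885 = -5*1/159885 = -1/31977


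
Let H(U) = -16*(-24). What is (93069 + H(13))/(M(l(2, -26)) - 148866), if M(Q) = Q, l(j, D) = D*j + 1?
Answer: -31151/49639 ≈ -0.62755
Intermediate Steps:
H(U) = 384
l(j, D) = 1 + D*j
(93069 + H(13))/(M(l(2, -26)) - 148866) = (93069 + 384)/((1 - 26*2) - 148866) = 93453/((1 - 52) - 148866) = 93453/(-51 - 148866) = 93453/(-148917) = 93453*(-1/148917) = -31151/49639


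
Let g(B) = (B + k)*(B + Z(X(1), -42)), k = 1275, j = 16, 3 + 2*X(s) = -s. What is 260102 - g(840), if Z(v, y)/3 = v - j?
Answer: -1402288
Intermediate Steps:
X(s) = -3/2 - s/2 (X(s) = -3/2 + (-s)/2 = -3/2 - s/2)
Z(v, y) = -48 + 3*v (Z(v, y) = 3*(v - 1*16) = 3*(v - 16) = 3*(-16 + v) = -48 + 3*v)
g(B) = (-54 + B)*(1275 + B) (g(B) = (B + 1275)*(B + (-48 + 3*(-3/2 - ½*1))) = (1275 + B)*(B + (-48 + 3*(-3/2 - ½))) = (1275 + B)*(B + (-48 + 3*(-2))) = (1275 + B)*(B + (-48 - 6)) = (1275 + B)*(B - 54) = (1275 + B)*(-54 + B) = (-54 + B)*(1275 + B))
260102 - g(840) = 260102 - (-68850 + 840² + 1221*840) = 260102 - (-68850 + 705600 + 1025640) = 260102 - 1*1662390 = 260102 - 1662390 = -1402288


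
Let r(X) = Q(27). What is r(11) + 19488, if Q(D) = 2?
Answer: 19490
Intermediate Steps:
r(X) = 2
r(11) + 19488 = 2 + 19488 = 19490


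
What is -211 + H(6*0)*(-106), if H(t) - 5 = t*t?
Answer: -741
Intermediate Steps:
H(t) = 5 + t**2 (H(t) = 5 + t*t = 5 + t**2)
-211 + H(6*0)*(-106) = -211 + (5 + (6*0)**2)*(-106) = -211 + (5 + 0**2)*(-106) = -211 + (5 + 0)*(-106) = -211 + 5*(-106) = -211 - 530 = -741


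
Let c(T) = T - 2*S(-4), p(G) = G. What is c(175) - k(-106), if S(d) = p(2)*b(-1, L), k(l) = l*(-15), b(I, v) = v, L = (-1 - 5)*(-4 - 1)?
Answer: -1535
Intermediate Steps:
L = 30 (L = -6*(-5) = 30)
k(l) = -15*l
S(d) = 60 (S(d) = 2*30 = 60)
c(T) = -120 + T (c(T) = T - 2*60 = T - 120 = -120 + T)
c(175) - k(-106) = (-120 + 175) - (-15)*(-106) = 55 - 1*1590 = 55 - 1590 = -1535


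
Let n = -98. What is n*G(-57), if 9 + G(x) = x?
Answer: 6468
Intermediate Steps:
G(x) = -9 + x
n*G(-57) = -98*(-9 - 57) = -98*(-66) = 6468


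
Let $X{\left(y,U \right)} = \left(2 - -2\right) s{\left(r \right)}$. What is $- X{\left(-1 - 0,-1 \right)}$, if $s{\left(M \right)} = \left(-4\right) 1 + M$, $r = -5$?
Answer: $36$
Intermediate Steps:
$s{\left(M \right)} = -4 + M$
$X{\left(y,U \right)} = -36$ ($X{\left(y,U \right)} = \left(2 - -2\right) \left(-4 - 5\right) = \left(2 + 2\right) \left(-9\right) = 4 \left(-9\right) = -36$)
$- X{\left(-1 - 0,-1 \right)} = \left(-1\right) \left(-36\right) = 36$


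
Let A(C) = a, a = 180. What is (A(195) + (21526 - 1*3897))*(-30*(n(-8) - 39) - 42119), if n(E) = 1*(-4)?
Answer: -727123661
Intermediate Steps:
n(E) = -4
A(C) = 180
(A(195) + (21526 - 1*3897))*(-30*(n(-8) - 39) - 42119) = (180 + (21526 - 1*3897))*(-30*(-4 - 39) - 42119) = (180 + (21526 - 3897))*(-30*(-43) - 42119) = (180 + 17629)*(1290 - 42119) = 17809*(-40829) = -727123661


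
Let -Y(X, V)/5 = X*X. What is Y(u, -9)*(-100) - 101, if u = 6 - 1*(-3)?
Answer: 40399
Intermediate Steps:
u = 9 (u = 6 + 3 = 9)
Y(X, V) = -5*X**2 (Y(X, V) = -5*X*X = -5*X**2)
Y(u, -9)*(-100) - 101 = -5*9**2*(-100) - 101 = -5*81*(-100) - 101 = -405*(-100) - 101 = 40500 - 101 = 40399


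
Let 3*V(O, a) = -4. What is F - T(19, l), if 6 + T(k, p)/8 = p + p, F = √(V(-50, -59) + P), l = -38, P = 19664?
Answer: 656 + 2*√44241/3 ≈ 796.22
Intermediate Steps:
V(O, a) = -4/3 (V(O, a) = (⅓)*(-4) = -4/3)
F = 2*√44241/3 (F = √(-4/3 + 19664) = √(58988/3) = 2*√44241/3 ≈ 140.22)
T(k, p) = -48 + 16*p (T(k, p) = -48 + 8*(p + p) = -48 + 8*(2*p) = -48 + 16*p)
F - T(19, l) = 2*√44241/3 - (-48 + 16*(-38)) = 2*√44241/3 - (-48 - 608) = 2*√44241/3 - 1*(-656) = 2*√44241/3 + 656 = 656 + 2*√44241/3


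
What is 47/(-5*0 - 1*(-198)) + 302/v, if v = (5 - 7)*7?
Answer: -29569/1386 ≈ -21.334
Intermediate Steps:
v = -14 (v = -2*7 = -14)
47/(-5*0 - 1*(-198)) + 302/v = 47/(-5*0 - 1*(-198)) + 302/(-14) = 47/(0 + 198) + 302*(-1/14) = 47/198 - 151/7 = -29569/1386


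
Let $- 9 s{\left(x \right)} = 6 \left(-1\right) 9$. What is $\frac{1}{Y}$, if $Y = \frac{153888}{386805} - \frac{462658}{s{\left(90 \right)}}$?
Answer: $- \frac{386805}{29826250727} \approx -1.2969 \cdot 10^{-5}$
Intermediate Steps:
$s{\left(x \right)} = 6$ ($s{\left(x \right)} = - \frac{6 \left(-1\right) 9}{9} = - \frac{\left(-6\right) 9}{9} = \left(- \frac{1}{9}\right) \left(-54\right) = 6$)
$Y = - \frac{29826250727}{386805}$ ($Y = \frac{153888}{386805} - \frac{462658}{6} = 153888 \cdot \frac{1}{386805} - \frac{231329}{3} = \frac{51296}{128935} - \frac{231329}{3} = - \frac{29826250727}{386805} \approx -77109.0$)
$\frac{1}{Y} = \frac{1}{- \frac{29826250727}{386805}} = - \frac{386805}{29826250727}$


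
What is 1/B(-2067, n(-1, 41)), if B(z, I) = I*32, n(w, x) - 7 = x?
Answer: 1/1536 ≈ 0.00065104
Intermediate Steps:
n(w, x) = 7 + x
B(z, I) = 32*I
1/B(-2067, n(-1, 41)) = 1/(32*(7 + 41)) = 1/(32*48) = 1/1536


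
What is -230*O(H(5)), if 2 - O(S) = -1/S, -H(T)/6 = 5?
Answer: -1357/3 ≈ -452.33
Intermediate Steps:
H(T) = -30 (H(T) = -6*5 = -30)
O(S) = 2 + 1/S (O(S) = 2 - (-1)/S = 2 + 1/S)
-230*O(H(5)) = -230*(2 + 1/(-30)) = -230*(2 - 1/30) = -230*59/30 = -1357/3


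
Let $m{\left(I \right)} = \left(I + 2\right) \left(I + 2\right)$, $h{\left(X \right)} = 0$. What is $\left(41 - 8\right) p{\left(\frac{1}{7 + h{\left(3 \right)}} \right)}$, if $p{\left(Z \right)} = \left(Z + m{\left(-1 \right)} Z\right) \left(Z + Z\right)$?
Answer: $\frac{132}{49} \approx 2.6939$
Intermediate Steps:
$m{\left(I \right)} = \left(2 + I\right)^{2}$ ($m{\left(I \right)} = \left(2 + I\right) \left(2 + I\right) = \left(2 + I\right)^{2}$)
$p{\left(Z \right)} = 4 Z^{2}$ ($p{\left(Z \right)} = \left(Z + \left(2 - 1\right)^{2} Z\right) \left(Z + Z\right) = \left(Z + 1^{2} Z\right) 2 Z = \left(Z + 1 Z\right) 2 Z = \left(Z + Z\right) 2 Z = 2 Z 2 Z = 4 Z^{2}$)
$\left(41 - 8\right) p{\left(\frac{1}{7 + h{\left(3 \right)}} \right)} = \left(41 - 8\right) 4 \left(\frac{1}{7 + 0}\right)^{2} = 33 \cdot 4 \left(\frac{1}{7}\right)^{2} = 33 \cdot \frac{4}{49} = \frac{132}{49}$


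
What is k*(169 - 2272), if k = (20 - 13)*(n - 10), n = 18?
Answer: -117768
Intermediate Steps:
k = 56 (k = (20 - 13)*(18 - 10) = 7*8 = 56)
k*(169 - 2272) = 56*(169 - 2272) = 56*(-2103) = -117768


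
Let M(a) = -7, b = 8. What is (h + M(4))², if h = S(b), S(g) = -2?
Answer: 81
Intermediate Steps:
h = -2
(h + M(4))² = (-2 - 7)² = (-9)² = 81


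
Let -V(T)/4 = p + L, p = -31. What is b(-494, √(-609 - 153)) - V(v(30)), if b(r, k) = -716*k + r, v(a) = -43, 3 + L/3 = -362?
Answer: -4998 - 716*I*√762 ≈ -4998.0 - 19765.0*I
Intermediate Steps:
L = -1095 (L = -9 + 3*(-362) = -9 - 1086 = -1095)
b(r, k) = r - 716*k
V(T) = 4504 (V(T) = -4*(-31 - 1095) = -4*(-1126) = 4504)
b(-494, √(-609 - 153)) - V(v(30)) = (-494 - 716*√(-609 - 153)) - 1*4504 = (-494 - 716*I*√762) - 4504 = -4998 - 716*I*√762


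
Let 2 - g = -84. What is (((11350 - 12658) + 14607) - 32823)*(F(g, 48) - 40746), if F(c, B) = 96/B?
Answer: 795485856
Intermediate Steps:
g = 86 (g = 2 - 1*(-84) = 2 + 84 = 86)
(((11350 - 12658) + 14607) - 32823)*(F(g, 48) - 40746) = (((11350 - 12658) + 14607) - 32823)*(96/48 - 40746) = ((-1308 + 14607) - 32823)*(96*(1/48) - 40746) = (13299 - 32823)*(2 - 40746) = -19524*(-40744) = 795485856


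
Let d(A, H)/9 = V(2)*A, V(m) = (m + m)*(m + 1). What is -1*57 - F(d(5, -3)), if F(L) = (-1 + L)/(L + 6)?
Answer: -4523/78 ≈ -57.987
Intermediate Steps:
V(m) = 2*m*(1 + m) (V(m) = (2*m)*(1 + m) = 2*m*(1 + m))
d(A, H) = 108*A (d(A, H) = 9*((2*2*(1 + 2))*A) = 9*((2*2*3)*A) = 9*(12*A) = 108*A)
F(L) = (-1 + L)/(6 + L)
-1*57 - F(d(5, -3)) = -1*57 - (-1 + 108*5)/(6 + 108*5) = -57 - (-1 + 540)/(6 + 540) = -57 - 539/546 = -57 - 1*77/78 = -57 - 77/78 = -4523/78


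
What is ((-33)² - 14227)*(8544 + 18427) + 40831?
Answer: -354304167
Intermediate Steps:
((-33)² - 14227)*(8544 + 18427) + 40831 = (1089 - 14227)*26971 + 40831 = -13138*26971 + 40831 = -354344998 + 40831 = -354304167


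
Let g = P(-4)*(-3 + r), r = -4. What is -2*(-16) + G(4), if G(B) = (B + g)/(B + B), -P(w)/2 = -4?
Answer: 51/2 ≈ 25.500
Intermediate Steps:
P(w) = 8 (P(w) = -2*(-4) = 8)
g = -56 (g = 8*(-3 - 4) = 8*(-7) = -56)
G(B) = (-56 + B)/(2*B) (G(B) = (B - 56)/(B + B) = (-56 + B)/((2*B)) = (-56 + B)*(1/(2*B)) = (-56 + B)/(2*B))
-2*(-16) + G(4) = -2*(-16) + (½)*(-56 + 4)/4 = 32 + (½)*(¼)*(-52) = 32 - 13/2 = 51/2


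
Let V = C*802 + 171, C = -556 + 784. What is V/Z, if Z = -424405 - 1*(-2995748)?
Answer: 183027/2571343 ≈ 0.071180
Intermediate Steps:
C = 228
Z = 2571343 (Z = -424405 + 2995748 = 2571343)
V = 183027 (V = 228*802 + 171 = 182856 + 171 = 183027)
V/Z = 183027/2571343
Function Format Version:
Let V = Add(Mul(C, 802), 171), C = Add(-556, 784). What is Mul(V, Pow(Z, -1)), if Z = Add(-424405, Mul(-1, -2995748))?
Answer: Rational(183027, 2571343) ≈ 0.071180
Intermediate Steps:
C = 228
Z = 2571343 (Z = Add(-424405, 2995748) = 2571343)
V = 183027 (V = Add(Mul(228, 802), 171) = Add(182856, 171) = 183027)
Mul(V, Pow(Z, -1)) = Mul(183027, Pow(2571343, -1)) = Mul(183027, Rational(1, 2571343)) = Rational(183027, 2571343)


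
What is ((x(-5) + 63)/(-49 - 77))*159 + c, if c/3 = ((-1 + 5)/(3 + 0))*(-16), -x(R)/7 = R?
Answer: -563/3 ≈ -187.67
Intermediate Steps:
x(R) = -7*R
c = -64 (c = 3*(((-1 + 5)/(3 + 0))*(-16)) = 3*((4/3)*(-16)) = 3*(-64/3) = -64)
((x(-5) + 63)/(-49 - 77))*159 + c = ((-7*(-5) + 63)/(-49 - 77))*159 - 64 = ((35 + 63)/(-126))*159 - 64 = (98*(-1/126))*159 - 64 = -7/9*159 - 64 = -371/3 - 64 = -563/3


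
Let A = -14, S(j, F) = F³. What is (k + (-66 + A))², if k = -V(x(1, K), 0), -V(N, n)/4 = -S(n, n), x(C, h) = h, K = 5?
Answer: 6400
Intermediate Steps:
V(N, n) = 4*n³ (V(N, n) = -(-4)*n³ = 4*n³)
k = 0 (k = -4*0³ = -4*0 = -1*0 = 0)
(k + (-66 + A))² = (0 + (-66 - 14))² = (0 - 80)² = (-80)² = 6400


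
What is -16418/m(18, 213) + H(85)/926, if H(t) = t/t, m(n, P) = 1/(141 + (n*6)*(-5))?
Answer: 6066024133/926 ≈ 6.5508e+6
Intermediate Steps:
m(n, P) = 1/(141 - 30*n) (m(n, P) = 1/(141 + (6*n)*(-5)) = 1/(141 - 30*n))
H(t) = 1
-16418/m(18, 213) + H(85)/926 = -16418/((-1/(-141 + 30*18))) + 1/926 = -16418/((-1/(-141 + 540))) + 1*(1/926) = -16418/((-1/399)) + 1/926 = -16418/((-1*1/399)) + 1/926 = -16418/(-1/399) + 1/926 = -16418*(-399) + 1/926 = 6550782 + 1/926 = 6066024133/926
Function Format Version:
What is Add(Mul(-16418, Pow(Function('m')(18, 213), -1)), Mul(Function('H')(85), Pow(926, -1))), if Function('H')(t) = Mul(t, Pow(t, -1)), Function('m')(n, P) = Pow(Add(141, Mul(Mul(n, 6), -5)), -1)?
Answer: Rational(6066024133, 926) ≈ 6.5508e+6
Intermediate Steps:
Function('m')(n, P) = Pow(Add(141, Mul(-30, n)), -1) (Function('m')(n, P) = Pow(Add(141, Mul(Mul(6, n), -5)), -1) = Pow(Add(141, Mul(-30, n)), -1))
Function('H')(t) = 1
Add(Mul(-16418, Pow(Function('m')(18, 213), -1)), Mul(Function('H')(85), Pow(926, -1))) = Add(Mul(-16418, Pow(Mul(-1, Pow(Add(-141, Mul(30, 18)), -1)), -1)), Mul(1, Pow(926, -1))) = Add(Mul(-16418, Pow(Mul(-1, Pow(Add(-141, 540), -1)), -1)), Mul(1, Rational(1, 926))) = Add(Mul(-16418, Pow(Mul(-1, Pow(399, -1)), -1)), Rational(1, 926)) = Add(Mul(-16418, Pow(Mul(-1, Rational(1, 399)), -1)), Rational(1, 926)) = Add(Mul(-16418, Pow(Rational(-1, 399), -1)), Rational(1, 926)) = Add(Mul(-16418, -399), Rational(1, 926)) = Add(6550782, Rational(1, 926)) = Rational(6066024133, 926)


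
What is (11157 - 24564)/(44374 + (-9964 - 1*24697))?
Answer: -13407/9713 ≈ -1.3803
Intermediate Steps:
(11157 - 24564)/(44374 + (-9964 - 1*24697)) = -13407/(44374 + (-9964 - 24697)) = -13407/(44374 - 34661) = -13407/9713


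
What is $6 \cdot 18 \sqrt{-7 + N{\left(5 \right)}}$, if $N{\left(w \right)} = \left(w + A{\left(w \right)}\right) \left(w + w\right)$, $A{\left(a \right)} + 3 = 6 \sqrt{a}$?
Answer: $108 \sqrt{13 + 60 \sqrt{5}} \approx 1310.2$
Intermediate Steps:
$A{\left(a \right)} = -3 + 6 \sqrt{a}$
$N{\left(w \right)} = 2 w \left(-3 + w + 6 \sqrt{w}\right)$ ($N{\left(w \right)} = \left(w + \left(-3 + 6 \sqrt{w}\right)\right) \left(w + w\right) = \left(-3 + w + 6 \sqrt{w}\right) 2 w = 2 w \left(-3 + w + 6 \sqrt{w}\right)$)
$6 \cdot 18 \sqrt{-7 + N{\left(5 \right)}} = 6 \cdot 18 \sqrt{-7 + 2 \cdot 5 \left(-3 + 5 + 6 \sqrt{5}\right)} = 108 \sqrt{-7 + 2 \cdot 5 \left(2 + 6 \sqrt{5}\right)} = 108 \sqrt{-7 + \left(20 + 60 \sqrt{5}\right)} = 108 \sqrt{13 + 60 \sqrt{5}}$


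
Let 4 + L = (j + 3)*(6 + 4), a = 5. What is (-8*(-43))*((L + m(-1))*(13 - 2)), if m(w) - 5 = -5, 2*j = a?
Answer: 192984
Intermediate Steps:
j = 5/2 (j = (½)*5 = 5/2 ≈ 2.5000)
m(w) = 0 (m(w) = 5 - 5 = 0)
L = 51 (L = -4 + (5/2 + 3)*(6 + 4) = -4 + (11/2)*10 = -4 + 55 = 51)
(-8*(-43))*((L + m(-1))*(13 - 2)) = (-8*(-43))*((51 + 0)*(13 - 2)) = 344*(51*11) = 344*561 = 192984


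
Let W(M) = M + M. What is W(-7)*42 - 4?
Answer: -592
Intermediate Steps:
W(M) = 2*M
W(-7)*42 - 4 = (2*(-7))*42 - 4 = -14*42 - 4 = -588 - 4 = -592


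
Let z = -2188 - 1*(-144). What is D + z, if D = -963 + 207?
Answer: -2800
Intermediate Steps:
z = -2044 (z = -2188 + 144 = -2044)
D = -756
D + z = -756 - 2044 = -2800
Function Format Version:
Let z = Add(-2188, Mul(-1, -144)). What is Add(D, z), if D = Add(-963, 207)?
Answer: -2800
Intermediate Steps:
z = -2044 (z = Add(-2188, 144) = -2044)
D = -756
Add(D, z) = Add(-756, -2044) = -2800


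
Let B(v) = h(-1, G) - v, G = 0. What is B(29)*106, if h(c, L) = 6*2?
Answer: -1802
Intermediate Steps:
h(c, L) = 12
B(v) = 12 - v
B(29)*106 = (12 - 1*29)*106 = (12 - 29)*106 = -17*106 = -1802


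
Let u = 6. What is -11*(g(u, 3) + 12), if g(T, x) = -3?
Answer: -99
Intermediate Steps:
-11*(g(u, 3) + 12) = -11*(-3 + 12) = -11*9 = -99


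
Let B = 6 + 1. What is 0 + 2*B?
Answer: 14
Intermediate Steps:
B = 7
0 + 2*B = 0 + 2*7 = 0 + 14 = 14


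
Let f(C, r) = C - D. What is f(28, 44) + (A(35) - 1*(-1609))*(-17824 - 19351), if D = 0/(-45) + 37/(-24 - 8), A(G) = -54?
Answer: -1849827067/32 ≈ -5.7807e+7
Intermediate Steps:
D = -37/32 (D = 0*(-1/45) + 37/(-32) = 0 + 37*(-1/32) = 0 - 37/32 = -37/32 ≈ -1.1563)
f(C, r) = 37/32 + C (f(C, r) = C - 1*(-37/32) = C + 37/32 = 37/32 + C)
f(28, 44) + (A(35) - 1*(-1609))*(-17824 - 19351) = (37/32 + 28) + (-54 - 1*(-1609))*(-17824 - 19351) = 933/32 + (-54 + 1609)*(-37175) = 933/32 + 1555*(-37175) = 933/32 - 57807125 = -1849827067/32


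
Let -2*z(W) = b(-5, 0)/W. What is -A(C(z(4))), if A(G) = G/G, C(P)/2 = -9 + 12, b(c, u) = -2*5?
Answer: -1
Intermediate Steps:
b(c, u) = -10
z(W) = 5/W (z(W) = -(-5)/W = 5/W)
C(P) = 6 (C(P) = 2*(-9 + 12) = 2*3 = 6)
A(G) = 1
-A(C(z(4))) = -1*1 = -1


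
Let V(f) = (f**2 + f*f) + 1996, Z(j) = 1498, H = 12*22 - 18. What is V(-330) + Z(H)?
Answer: 221294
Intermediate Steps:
H = 246 (H = 264 - 18 = 246)
V(f) = 1996 + 2*f**2 (V(f) = (f**2 + f**2) + 1996 = 2*f**2 + 1996 = 1996 + 2*f**2)
V(-330) + Z(H) = (1996 + 2*(-330)**2) + 1498 = (1996 + 2*108900) + 1498 = (1996 + 217800) + 1498 = 219796 + 1498 = 221294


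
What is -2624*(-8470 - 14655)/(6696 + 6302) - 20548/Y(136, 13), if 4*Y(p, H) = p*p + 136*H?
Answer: 76784449274/16461967 ≈ 4664.4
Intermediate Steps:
Y(p, H) = 34*H + p²/4 (Y(p, H) = (p*p + 136*H)/4 = (p² + 136*H)/4 = 34*H + p²/4)
-2624*(-8470 - 14655)/(6696 + 6302) - 20548/Y(136, 13) = -2624*(-8470 - 14655)/(6696 + 6302) - 20548/(34*13 + (¼)*136²) = -2624/(12998/(-23125)) - 20548/(442 + (¼)*18496) = -2624/(12998*(-1/23125)) - 20548/(442 + 4624) = -2624/(-12998/23125) - 20548/5066 = -2624*(-23125/12998) - 20548*1/5066 = 30340000/6499 - 10274/2533 = 76784449274/16461967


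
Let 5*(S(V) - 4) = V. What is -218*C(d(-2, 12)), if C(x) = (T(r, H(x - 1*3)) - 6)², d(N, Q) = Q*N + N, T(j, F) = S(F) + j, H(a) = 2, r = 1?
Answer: -1962/25 ≈ -78.480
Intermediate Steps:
S(V) = 4 + V/5
T(j, F) = 4 + j + F/5 (T(j, F) = (4 + F/5) + j = 4 + j + F/5)
d(N, Q) = N + N*Q (d(N, Q) = N*Q + N = N + N*Q)
C(x) = 9/25 (C(x) = ((4 + 1 + (⅕)*2) - 6)² = ((4 + 1 + ⅖) - 6)² = (27/5 - 6)² = (-⅗)² = 9/25)
-218*C(d(-2, 12)) = -218*9/25 = -1962/25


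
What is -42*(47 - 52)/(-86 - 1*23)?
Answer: -210/109 ≈ -1.9266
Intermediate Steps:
-42*(47 - 52)/(-86 - 1*23) = -(-210)/(-86 - 23) = -(-210)/(-109) = -(-210)*(-1)/109 = -42*5/109 = -210/109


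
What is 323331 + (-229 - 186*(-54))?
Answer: 333146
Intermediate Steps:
323331 + (-229 - 186*(-54)) = 323331 + (-229 + 10044) = 323331 + 9815 = 333146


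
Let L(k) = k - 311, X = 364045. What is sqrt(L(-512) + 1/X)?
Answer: I*sqrt(109071170782530)/364045 ≈ 28.688*I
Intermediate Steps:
L(k) = -311 + k
sqrt(L(-512) + 1/X) = sqrt((-311 - 512) + 1/364045) = sqrt(-823 + 1/364045) = sqrt(-299609034/364045) = I*sqrt(109071170782530)/364045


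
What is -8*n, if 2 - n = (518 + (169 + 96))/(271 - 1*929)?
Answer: -8396/329 ≈ -25.520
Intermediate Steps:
n = 2099/658 (n = 2 - (518 + (169 + 96))/(271 - 1*929) = 2 - (518 + 265)/(271 - 929) = 2 - 783/(-658) = 2 - 783*(-1)/658 = 2 - 1*(-783/658) = 2 + 783/658 = 2099/658 ≈ 3.1900)
-8*n = -8*2099/658 = -8396/329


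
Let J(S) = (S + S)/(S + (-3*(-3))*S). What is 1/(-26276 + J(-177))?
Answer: -5/131379 ≈ -3.8058e-5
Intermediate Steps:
J(S) = ⅕ (J(S) = (2*S)/(S + 9*S) = (2*S)/((10*S)) = (2*S)*(1/(10*S)) = ⅕)
1/(-26276 + J(-177)) = 1/(-26276 + ⅕) = 1/(-131379/5) = -5/131379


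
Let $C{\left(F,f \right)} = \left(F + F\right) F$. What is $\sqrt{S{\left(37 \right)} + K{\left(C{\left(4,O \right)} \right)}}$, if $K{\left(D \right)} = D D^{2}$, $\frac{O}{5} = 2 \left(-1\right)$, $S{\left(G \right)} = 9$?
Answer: $\sqrt{32777} \approx 181.04$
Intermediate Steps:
$O = -10$ ($O = 5 \cdot 2 \left(-1\right) = 5 \left(-2\right) = -10$)
$C{\left(F,f \right)} = 2 F^{2}$ ($C{\left(F,f \right)} = 2 F F = 2 F^{2}$)
$K{\left(D \right)} = D^{3}$
$\sqrt{S{\left(37 \right)} + K{\left(C{\left(4,O \right)} \right)}} = \sqrt{9 + \left(2 \cdot 4^{2}\right)^{3}} = \sqrt{9 + \left(2 \cdot 16\right)^{3}} = \sqrt{9 + 32^{3}} = \sqrt{9 + 32768} = \sqrt{32777}$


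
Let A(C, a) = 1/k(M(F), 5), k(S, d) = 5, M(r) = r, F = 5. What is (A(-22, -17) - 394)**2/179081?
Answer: 3876961/4477025 ≈ 0.86597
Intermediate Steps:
A(C, a) = 1/5
(A(-22, -17) - 394)**2/179081 = (1/5 - 394)**2/179081 = (-1969/5)**2*(1/179081) = (3876961/25)*(1/179081) = 3876961/4477025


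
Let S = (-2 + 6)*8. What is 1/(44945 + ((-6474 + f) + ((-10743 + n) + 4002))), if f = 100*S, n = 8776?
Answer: 1/43706 ≈ 2.2880e-5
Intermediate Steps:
S = 32 (S = 4*8 = 32)
f = 3200 (f = 100*32 = 3200)
1/(44945 + ((-6474 + f) + ((-10743 + n) + 4002))) = 1/(44945 + ((-6474 + 3200) + ((-10743 + 8776) + 4002))) = 1/(44945 + (-3274 + (-1967 + 4002))) = 1/(44945 + (-3274 + 2035)) = 1/(44945 - 1239) = 1/43706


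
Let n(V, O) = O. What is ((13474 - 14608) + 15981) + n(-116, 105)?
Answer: 14952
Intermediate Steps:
((13474 - 14608) + 15981) + n(-116, 105) = ((13474 - 14608) + 15981) + 105 = (-1134 + 15981) + 105 = 14847 + 105 = 14952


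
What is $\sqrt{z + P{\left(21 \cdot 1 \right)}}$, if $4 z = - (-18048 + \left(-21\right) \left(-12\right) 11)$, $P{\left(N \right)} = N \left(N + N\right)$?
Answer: $\sqrt{4701} \approx 68.564$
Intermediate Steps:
$P{\left(N \right)} = 2 N^{2}$ ($P{\left(N \right)} = N 2 N = 2 N^{2}$)
$z = 3819$ ($z = \frac{\left(-1\right) \left(-18048 + \left(-21\right) \left(-12\right) 11\right)}{4} = \frac{\left(-1\right) \left(-18048 + 252 \cdot 11\right)}{4} = \frac{\left(-1\right) \left(-18048 + 2772\right)}{4} = \frac{\left(-1\right) \left(-15276\right)}{4} = \frac{1}{4} \cdot 15276 = 3819$)
$\sqrt{z + P{\left(21 \cdot 1 \right)}} = \sqrt{3819 + 2 \left(21 \cdot 1\right)^{2}} = \sqrt{3819 + 2 \cdot 21^{2}} = \sqrt{3819 + 2 \cdot 441} = \sqrt{3819 + 882} = \sqrt{4701}$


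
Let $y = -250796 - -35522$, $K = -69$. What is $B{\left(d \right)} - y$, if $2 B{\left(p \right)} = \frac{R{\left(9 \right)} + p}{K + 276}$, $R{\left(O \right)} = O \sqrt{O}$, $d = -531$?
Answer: $\frac{4951274}{23} \approx 2.1527 \cdot 10^{5}$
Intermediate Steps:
$R{\left(O \right)} = O^{\frac{3}{2}}$
$y = -215274$ ($y = -250796 + 35522 = -215274$)
$B{\left(p \right)} = \frac{3}{46} + \frac{p}{414}$ ($B{\left(p \right)} = \frac{\left(9^{\frac{3}{2}} + p\right) \frac{1}{-69 + 276}}{2} = \frac{\left(27 + p\right) \frac{1}{207}}{2} = \frac{\frac{3}{23} + \frac{p}{207}}{2} = \frac{3}{46} + \frac{p}{414}$)
$B{\left(d \right)} - y = \left(\frac{3}{46} + \frac{1}{414} \left(-531\right)\right) - -215274 = \left(\frac{3}{46} - \frac{59}{46}\right) + 215274 = - \frac{28}{23} + 215274 = \frac{4951274}{23}$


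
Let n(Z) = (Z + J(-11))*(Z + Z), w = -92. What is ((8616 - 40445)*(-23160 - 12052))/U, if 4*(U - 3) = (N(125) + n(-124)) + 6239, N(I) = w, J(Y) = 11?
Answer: 4483050992/34183 ≈ 1.3115e+5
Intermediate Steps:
N(I) = -92
n(Z) = 2*Z*(11 + Z) (n(Z) = (Z + 11)*(Z + Z) = (11 + Z)*(2*Z) = 2*Z*(11 + Z))
U = 34183/4 (U = 3 + ((-92 + 2*(-124)*(11 - 124)) + 6239)/4 = 3 + ((-92 + 2*(-124)*(-113)) + 6239)/4 = 3 + ((-92 + 28024) + 6239)/4 = 3 + (27932 + 6239)/4 = 3 + (¼)*34171 = 3 + 34171/4 = 34183/4 ≈ 8545.8)
((8616 - 40445)*(-23160 - 12052))/U = ((8616 - 40445)*(-23160 - 12052))/(34183/4) = -31829*(-35212)*(4/34183) = 1120762748*(4/34183) = 4483050992/34183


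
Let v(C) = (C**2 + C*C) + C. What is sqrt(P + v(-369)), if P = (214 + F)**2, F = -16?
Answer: 3*sqrt(34573) ≈ 557.81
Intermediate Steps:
v(C) = C + 2*C**2 (v(C) = (C**2 + C**2) + C = 2*C**2 + C = C + 2*C**2)
P = 39204 (P = (214 - 16)**2 = 198**2 = 39204)
sqrt(P + v(-369)) = sqrt(39204 - 369*(1 + 2*(-369))) = sqrt(39204 - 369*(1 - 738)) = sqrt(39204 - 369*(-737)) = sqrt(39204 + 271953) = sqrt(311157) = 3*sqrt(34573)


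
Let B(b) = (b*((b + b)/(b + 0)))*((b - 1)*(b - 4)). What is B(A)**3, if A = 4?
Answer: 0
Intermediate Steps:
B(b) = 2*b*(-1 + b)*(-4 + b) (B(b) = (b*((2*b)/b))*((-1 + b)*(-4 + b)) = (b*2)*((-1 + b)*(-4 + b)) = (2*b)*((-1 + b)*(-4 + b)) = 2*b*(-1 + b)*(-4 + b))
B(A)**3 = (2*4*(4 + 4**2 - 5*4))**3 = (2*4*(4 + 16 - 20))**3 = (2*4*0)**3 = 0**3 = 0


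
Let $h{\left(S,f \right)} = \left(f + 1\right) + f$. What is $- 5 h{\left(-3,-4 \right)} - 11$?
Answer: $24$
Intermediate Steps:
$h{\left(S,f \right)} = 1 + 2 f$ ($h{\left(S,f \right)} = \left(1 + f\right) + f = 1 + 2 f$)
$- 5 h{\left(-3,-4 \right)} - 11 = - 5 \left(1 + 2 \left(-4\right)\right) - 11 = - 5 \left(1 - 8\right) - 11 = \left(-5\right) \left(-7\right) - 11 = 35 - 11 = 24$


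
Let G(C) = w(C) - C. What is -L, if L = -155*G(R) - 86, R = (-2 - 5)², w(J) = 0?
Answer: -7509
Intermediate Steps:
R = 49 (R = (-7)² = 49)
G(C) = -C (G(C) = 0 - C = -C)
L = 7509 (L = -(-155)*49 - 86 = -155*(-49) - 86 = 7595 - 86 = 7509)
-L = -1*7509 = -7509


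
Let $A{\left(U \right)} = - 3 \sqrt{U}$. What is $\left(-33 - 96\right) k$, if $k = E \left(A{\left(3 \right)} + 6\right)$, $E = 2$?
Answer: $-1548 + 774 \sqrt{3} \approx -207.39$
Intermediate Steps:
$k = 12 - 6 \sqrt{3}$ ($k = 2 \left(- 3 \sqrt{3} + 6\right) = 2 \left(6 - 3 \sqrt{3}\right) = 12 - 6 \sqrt{3} \approx 1.6077$)
$\left(-33 - 96\right) k = \left(-33 - 96\right) \left(12 - 6 \sqrt{3}\right) = - 129 \left(12 - 6 \sqrt{3}\right) = -1548 + 774 \sqrt{3}$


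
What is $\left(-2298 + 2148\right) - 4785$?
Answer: $-4935$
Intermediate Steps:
$\left(-2298 + 2148\right) - 4785 = -150 - 4785 = -4935$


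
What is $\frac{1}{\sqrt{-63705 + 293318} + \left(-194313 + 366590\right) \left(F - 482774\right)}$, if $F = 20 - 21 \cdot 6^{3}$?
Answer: $- \frac{83948859330}{7047410982808127819287} - \frac{\sqrt{229613}}{7047410982808127819287} \approx -1.1912 \cdot 10^{-11}$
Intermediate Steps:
$F = -4516$ ($F = 20 - 4536 = -4516$)
$\frac{1}{\sqrt{-63705 + 293318} + \left(-194313 + 366590\right) \left(F - 482774\right)} = \frac{1}{\sqrt{-63705 + 293318} + \left(-194313 + 366590\right) \left(-4516 - 482774\right)} = \frac{1}{\sqrt{229613} + 172277 \left(-487290\right)} = \frac{1}{\sqrt{229613} - 83948859330} = \frac{1}{-83948859330 + \sqrt{229613}}$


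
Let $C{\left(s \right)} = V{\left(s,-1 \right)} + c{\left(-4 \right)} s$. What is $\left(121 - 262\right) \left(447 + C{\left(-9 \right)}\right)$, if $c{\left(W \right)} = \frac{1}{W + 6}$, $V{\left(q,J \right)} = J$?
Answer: $- \frac{124503}{2} \approx -62252.0$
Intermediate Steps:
$c{\left(W \right)} = \frac{1}{6 + W}$
$C{\left(s \right)} = -1 + \frac{s}{2}$ ($C{\left(s \right)} = -1 + \frac{s}{6 - 4} = -1 + \frac{s}{2}$)
$\left(121 - 262\right) \left(447 + C{\left(-9 \right)}\right) = \left(121 - 262\right) \left(447 + \left(-1 + \frac{1}{2} \left(-9\right)\right)\right) = - 141 \left(447 - \frac{11}{2}\right) = \left(-141\right) \frac{883}{2} = - \frac{124503}{2}$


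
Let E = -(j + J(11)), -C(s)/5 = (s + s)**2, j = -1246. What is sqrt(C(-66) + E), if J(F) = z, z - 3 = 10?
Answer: 3*I*sqrt(9543) ≈ 293.06*I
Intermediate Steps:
C(s) = -20*s**2 (C(s) = -5*(s + s)**2 = -5*4*s**2 = -20*s**2)
z = 13 (z = 3 + 10 = 13)
J(F) = 13
E = 1233 (E = -(-1246 + 13) = -1*(-1233) = 1233)
sqrt(C(-66) + E) = sqrt(-20*(-66)**2 + 1233) = sqrt(-20*4356 + 1233) = sqrt(-87120 + 1233) = sqrt(-85887) = 3*I*sqrt(9543)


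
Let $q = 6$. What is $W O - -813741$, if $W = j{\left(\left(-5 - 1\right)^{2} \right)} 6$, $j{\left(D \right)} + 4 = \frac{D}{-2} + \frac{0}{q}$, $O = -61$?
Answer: $821793$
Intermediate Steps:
$j{\left(D \right)} = -4 - \frac{D}{2}$ ($j{\left(D \right)} = -4 + \left(\frac{D}{-2} + \frac{0}{6}\right) = -4 + \left(D \left(- \frac{1}{2}\right) + 0 \cdot \frac{1}{6}\right) = -4 + \left(- \frac{D}{2} + 0\right) = -4 - \frac{D}{2}$)
$W = -132$ ($W = \left(-4 - \frac{\left(-5 - 1\right)^{2}}{2}\right) 6 = \left(-4 - \frac{\left(-6\right)^{2}}{2}\right) 6 = \left(-4 - 18\right) 6 = \left(-22\right) 6 = -132$)
$W O - -813741 = \left(-132\right) \left(-61\right) - -813741 = 8052 + 813741 = 821793$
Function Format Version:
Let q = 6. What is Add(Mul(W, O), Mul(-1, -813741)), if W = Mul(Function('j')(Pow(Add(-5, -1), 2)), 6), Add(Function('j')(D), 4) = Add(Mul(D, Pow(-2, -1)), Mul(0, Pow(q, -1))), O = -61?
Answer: 821793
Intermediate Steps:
Function('j')(D) = Add(-4, Mul(Rational(-1, 2), D)) (Function('j')(D) = Add(-4, Add(Mul(D, Pow(-2, -1)), Mul(0, Pow(6, -1)))) = Add(-4, Add(Mul(D, Rational(-1, 2)), Mul(0, Rational(1, 6)))) = Add(-4, Add(Mul(Rational(-1, 2), D), 0)) = Add(-4, Mul(Rational(-1, 2), D)))
W = -132 (W = Mul(Add(-4, Mul(Rational(-1, 2), Pow(Add(-5, -1), 2))), 6) = Mul(Add(-4, Mul(Rational(-1, 2), Pow(-6, 2))), 6) = Mul(Add(-4, Mul(Rational(-1, 2), 36)), 6) = Mul(Add(-4, -18), 6) = Mul(-22, 6) = -132)
Add(Mul(W, O), Mul(-1, -813741)) = Add(Mul(-132, -61), Mul(-1, -813741)) = Add(8052, 813741) = 821793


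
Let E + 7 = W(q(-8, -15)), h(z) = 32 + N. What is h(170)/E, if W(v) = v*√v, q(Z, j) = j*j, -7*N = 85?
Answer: 139/23576 ≈ 0.0058958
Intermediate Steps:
N = -85/7 (N = -⅐*85 = -85/7 ≈ -12.143)
h(z) = 139/7 (h(z) = 32 - 85/7 = 139/7)
q(Z, j) = j²
W(v) = v^(3/2)
E = 3368 (E = -7 + ((-15)²)^(3/2) = -7 + 225^(3/2) = -7 + 3375 = 3368)
h(170)/E = (139/7)/3368 = (139/7)*(1/3368) = 139/23576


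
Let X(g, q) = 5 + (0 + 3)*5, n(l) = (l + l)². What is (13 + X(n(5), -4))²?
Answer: 1089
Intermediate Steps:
n(l) = 4*l² (n(l) = (2*l)² = 4*l²)
X(g, q) = 20 (X(g, q) = 5 + 3*5 = 5 + 15 = 20)
(13 + X(n(5), -4))² = (13 + 20)² = 33² = 1089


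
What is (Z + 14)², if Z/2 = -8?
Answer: 4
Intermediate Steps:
Z = -16 (Z = 2*(-8) = -16)
(Z + 14)² = (-16 + 14)² = (-2)² = 4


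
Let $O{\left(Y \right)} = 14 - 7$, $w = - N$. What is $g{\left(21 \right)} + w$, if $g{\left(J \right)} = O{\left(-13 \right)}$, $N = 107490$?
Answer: $-107483$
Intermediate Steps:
$w = -107490$ ($w = \left(-1\right) 107490 = -107490$)
$O{\left(Y \right)} = 7$
$g{\left(J \right)} = 7$
$g{\left(21 \right)} + w = 7 - 107490 = -107483$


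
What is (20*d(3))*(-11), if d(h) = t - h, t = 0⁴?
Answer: 660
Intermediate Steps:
t = 0
d(h) = -h (d(h) = 0 - h = -h)
(20*d(3))*(-11) = (20*(-1*3))*(-11) = (20*(-3))*(-11) = -60*(-11) = 660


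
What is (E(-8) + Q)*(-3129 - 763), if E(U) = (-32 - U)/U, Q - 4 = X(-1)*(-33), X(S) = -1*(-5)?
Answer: 614936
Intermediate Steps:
X(S) = 5
Q = -161 (Q = 4 + 5*(-33) = 4 - 165 = -161)
E(U) = (-32 - U)/U
(E(-8) + Q)*(-3129 - 763) = ((-32 - 1*(-8))/(-8) - 161)*(-3129 - 763) = (-(-32 + 8)/8 - 161)*(-3892) = (-1/8*(-24) - 161)*(-3892) = (3 - 161)*(-3892) = -158*(-3892) = 614936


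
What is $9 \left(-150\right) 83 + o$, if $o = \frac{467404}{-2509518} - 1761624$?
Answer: $- \frac{2351009548268}{1254759} \approx -1.8737 \cdot 10^{6}$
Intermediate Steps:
$o = - \frac{2210413802318}{1254759}$ ($o = 467404 \left(- \frac{1}{2509518}\right) - 1761624 = - \frac{233702}{1254759} - 1761624 = - \frac{2210413802318}{1254759} \approx -1.7616 \cdot 10^{6}$)
$9 \left(-150\right) 83 + o = 9 \left(-150\right) 83 - \frac{2210413802318}{1254759} = \left(-1350\right) 83 - \frac{2210413802318}{1254759} = -112050 - \frac{2210413802318}{1254759} = - \frac{2351009548268}{1254759}$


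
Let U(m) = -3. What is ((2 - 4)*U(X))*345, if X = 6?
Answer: 2070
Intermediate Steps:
((2 - 4)*U(X))*345 = ((2 - 4)*(-3))*345 = -2*(-3)*345 = 6*345 = 2070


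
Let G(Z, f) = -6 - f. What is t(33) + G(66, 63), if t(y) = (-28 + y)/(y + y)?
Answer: -4549/66 ≈ -68.924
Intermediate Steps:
t(y) = (-28 + y)/(2*y) (t(y) = (-28 + y)/((2*y)) = (-28 + y)*(1/(2*y)) = (-28 + y)/(2*y))
t(33) + G(66, 63) = (1/2)*(-28 + 33)/33 + (-6 - 1*63) = (1/2)*(1/33)*5 + (-6 - 63) = 5/66 - 69 = -4549/66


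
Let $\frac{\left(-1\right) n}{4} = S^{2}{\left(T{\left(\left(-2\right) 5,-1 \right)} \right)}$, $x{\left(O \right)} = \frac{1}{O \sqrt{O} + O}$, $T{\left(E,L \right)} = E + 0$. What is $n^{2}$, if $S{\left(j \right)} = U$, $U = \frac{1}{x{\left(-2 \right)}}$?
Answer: $256 \left(1 + i \sqrt{2}\right)^{4} \approx -1792.0 - 1448.2 i$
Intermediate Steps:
$T{\left(E,L \right)} = E$
$x{\left(O \right)} = \frac{1}{O + O^{\frac{3}{2}}}$ ($x{\left(O \right)} = \frac{1}{O^{\frac{3}{2}} + O} = \frac{1}{O + O^{\frac{3}{2}}}$)
$U = -2 - 2 i \sqrt{2}$ ($U = \frac{1}{\frac{1}{-2 + \left(-2\right)^{\frac{3}{2}}}} = \frac{1}{\frac{1}{-2 - 2 i \sqrt{2}}} = -2 - 2 i \sqrt{2} \approx -2.0 - 2.8284 i$)
$S{\left(j \right)} = -2 - 2 i \sqrt{2}$
$n = - 4 \left(-2 - 2 i \sqrt{2}\right)^{2} \approx 16.0 - 45.255 i$
$n^{2} = \left(16 - 32 i \sqrt{2}\right)^{2}$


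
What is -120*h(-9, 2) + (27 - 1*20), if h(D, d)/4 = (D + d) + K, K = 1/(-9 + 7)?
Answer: 3607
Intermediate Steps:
K = -1/2 (K = 1/(-2) = -1/2 ≈ -0.50000)
h(D, d) = -2 + 4*D + 4*d (h(D, d) = 4*((D + d) - 1/2) = 4*(-1/2 + D + d) = -2 + 4*D + 4*d)
-120*h(-9, 2) + (27 - 1*20) = -120*(-2 + 4*(-9) + 4*2) + (27 - 1*20) = -120*(-2 - 36 + 8) + (27 - 20) = -120*(-30) + 7 = 3600 + 7 = 3607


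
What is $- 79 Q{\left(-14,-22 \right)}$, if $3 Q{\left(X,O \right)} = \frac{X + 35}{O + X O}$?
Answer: $- \frac{553}{286} \approx -1.9336$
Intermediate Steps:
$Q{\left(X,O \right)} = \frac{35 + X}{3 \left(O + O X\right)}$ ($Q{\left(X,O \right)} = \frac{\left(X + 35\right) \frac{1}{O + X O}}{3} = \frac{\left(35 + X\right) \frac{1}{O + O X}}{3} = \frac{\frac{1}{O + O X} \left(35 + X\right)}{3} = \frac{35 + X}{3 \left(O + O X\right)}$)
$- 79 Q{\left(-14,-22 \right)} = - 79 \frac{35 - 14}{3 \left(-22\right) \left(1 - 14\right)} = - 79 \cdot \frac{1}{3} \left(- \frac{1}{22}\right) \frac{1}{-13} \cdot 21 = - 79 \cdot \frac{1}{3} \left(- \frac{1}{22}\right) \left(- \frac{1}{13}\right) 21 = \left(-79\right) \frac{7}{286} = - \frac{553}{286}$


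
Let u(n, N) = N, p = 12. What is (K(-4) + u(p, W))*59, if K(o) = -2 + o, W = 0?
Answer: -354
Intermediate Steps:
(K(-4) + u(p, W))*59 = ((-2 - 4) + 0)*59 = (-6 + 0)*59 = -6*59 = -354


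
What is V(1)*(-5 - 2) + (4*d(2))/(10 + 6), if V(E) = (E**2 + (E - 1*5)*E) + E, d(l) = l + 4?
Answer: 31/2 ≈ 15.500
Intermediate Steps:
d(l) = 4 + l
V(E) = E + E**2 + E*(-5 + E) (V(E) = (E**2 + (E - 5)*E) + E = (E**2 + (-5 + E)*E) + E = (E**2 + E*(-5 + E)) + E = E + E**2 + E*(-5 + E))
V(1)*(-5 - 2) + (4*d(2))/(10 + 6) = (2*1*(-2 + 1))*(-5 - 2) + (4*(4 + 2))/(10 + 6) = (2*1*(-1))*(-7) + (4*6)/16 = -2*(-7) + 24*(1/16) = 14 + 3/2 = 31/2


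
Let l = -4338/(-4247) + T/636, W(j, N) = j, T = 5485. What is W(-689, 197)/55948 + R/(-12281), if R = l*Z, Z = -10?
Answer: -2069756263447/463978314486924 ≈ -0.0044609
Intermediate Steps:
l = 26053763/2701092 (l = -4338/(-4247) + 5485/636 = -4338*(-1/4247) + 5485*(1/636) = 4338/4247 + 5485/636 = 26053763/2701092 ≈ 9.6456)
R = -130268815/1350546 (R = (26053763/2701092)*(-10) = -130268815/1350546 ≈ -96.456)
W(-689, 197)/55948 + R/(-12281) = -689/55948 - 130268815/1350546/(-12281) = -689*1/55948 - 130268815/1350546*(-1/12281) = -689/55948 + 130268815/16586055426 = -2069756263447/463978314486924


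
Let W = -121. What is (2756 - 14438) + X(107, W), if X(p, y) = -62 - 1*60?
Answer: -11804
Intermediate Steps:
X(p, y) = -122 (X(p, y) = -62 - 60 = -122)
(2756 - 14438) + X(107, W) = (2756 - 14438) - 122 = -11682 - 122 = -11804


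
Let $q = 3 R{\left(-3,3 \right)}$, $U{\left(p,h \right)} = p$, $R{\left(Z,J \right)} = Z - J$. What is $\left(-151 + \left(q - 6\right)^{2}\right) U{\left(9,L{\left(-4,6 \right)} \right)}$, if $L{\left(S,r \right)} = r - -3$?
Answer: $3825$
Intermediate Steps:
$L{\left(S,r \right)} = 3 + r$ ($L{\left(S,r \right)} = r + 3 = 3 + r$)
$q = -18$ ($q = 3 \left(-3 - 3\right) = 3 \left(-6\right) = -18$)
$\left(-151 + \left(q - 6\right)^{2}\right) U{\left(9,L{\left(-4,6 \right)} \right)} = \left(-151 + \left(-18 - 6\right)^{2}\right) 9 = \left(-151 + \left(-24\right)^{2}\right) 9 = \left(-151 + 576\right) 9 = 425 \cdot 9 = 3825$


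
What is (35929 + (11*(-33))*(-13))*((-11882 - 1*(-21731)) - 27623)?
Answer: -722477552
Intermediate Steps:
(35929 + (11*(-33))*(-13))*((-11882 - 1*(-21731)) - 27623) = (35929 - 363*(-13))*((-11882 + 21731) - 27623) = (35929 + 4719)*(9849 - 27623) = 40648*(-17774) = -722477552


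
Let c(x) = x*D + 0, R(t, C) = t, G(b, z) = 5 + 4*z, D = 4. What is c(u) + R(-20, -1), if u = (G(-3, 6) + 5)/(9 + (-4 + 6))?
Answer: -84/11 ≈ -7.6364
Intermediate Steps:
u = 34/11 (u = ((5 + 4*6) + 5)/(9 + (-4 + 6)) = ((5 + 24) + 5)/(9 + 2) = (29 + 5)/11 = 34*(1/11) = 34/11 ≈ 3.0909)
c(x) = 4*x (c(x) = x*4 + 0 = 4*x + 0 = 4*x)
c(u) + R(-20, -1) = 4*(34/11) - 20 = 136/11 - 20 = -84/11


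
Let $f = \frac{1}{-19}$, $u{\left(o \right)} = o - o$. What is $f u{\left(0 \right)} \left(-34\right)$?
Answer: $0$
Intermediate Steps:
$u{\left(o \right)} = 0$
$f = - \frac{1}{19} \approx -0.052632$
$f u{\left(0 \right)} \left(-34\right) = \left(- \frac{1}{19}\right) 0 \left(-34\right) = 0 \left(-34\right) = 0$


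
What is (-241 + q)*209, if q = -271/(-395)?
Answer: -19839116/395 ≈ -50226.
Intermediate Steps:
q = 271/395 (q = -271*(-1/395) = 271/395 ≈ 0.68608)
(-241 + q)*209 = (-241 + 271/395)*209 = -94924/395*209 = -19839116/395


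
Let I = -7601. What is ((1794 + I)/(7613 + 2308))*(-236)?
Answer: 1370452/9921 ≈ 138.14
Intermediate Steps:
((1794 + I)/(7613 + 2308))*(-236) = ((1794 - 7601)/(7613 + 2308))*(-236) = -5807/9921*(-236) = 1370452/9921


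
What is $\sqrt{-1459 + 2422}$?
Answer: $3 \sqrt{107} \approx 31.032$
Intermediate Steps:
$\sqrt{-1459 + 2422} = \sqrt{963} = 3 \sqrt{107}$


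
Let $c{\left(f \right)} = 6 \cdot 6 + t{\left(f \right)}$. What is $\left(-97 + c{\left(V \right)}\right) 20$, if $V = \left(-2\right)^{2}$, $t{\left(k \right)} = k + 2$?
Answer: $-1100$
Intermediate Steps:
$t{\left(k \right)} = 2 + k$
$V = 4$
$c{\left(f \right)} = 38 + f$ ($c{\left(f \right)} = 6 \cdot 6 + \left(2 + f\right) = 36 + \left(2 + f\right) = 38 + f$)
$\left(-97 + c{\left(V \right)}\right) 20 = \left(-97 + \left(38 + 4\right)\right) 20 = \left(-97 + 42\right) 20 = \left(-55\right) 20 = -1100$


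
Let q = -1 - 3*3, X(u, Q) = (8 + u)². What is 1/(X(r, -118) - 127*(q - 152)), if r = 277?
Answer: 1/101799 ≈ 9.8233e-6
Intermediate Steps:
q = -10 (q = -1 - 9 = -10)
1/(X(r, -118) - 127*(q - 152)) = 1/((8 + 277)² - 127*(-10 - 152)) = 1/(285² - 127*(-162)) = 1/(81225 + 20574) = 1/101799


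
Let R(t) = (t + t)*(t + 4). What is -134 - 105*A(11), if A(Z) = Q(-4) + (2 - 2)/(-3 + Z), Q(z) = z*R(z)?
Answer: -134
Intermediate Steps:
R(t) = 2*t*(4 + t) (R(t) = (2*t)*(4 + t) = 2*t*(4 + t))
Q(z) = 2*z²*(4 + z) (Q(z) = z*(2*z*(4 + z)) = 2*z²*(4 + z))
A(Z) = 0 (A(Z) = 2*(-4)²*(4 - 4) + (2 - 2)/(-3 + Z) = 2*16*0 + 0/(-3 + Z) = 0 + 0 = 0)
-134 - 105*A(11) = -134 - 105*0 = -134 + 0 = -134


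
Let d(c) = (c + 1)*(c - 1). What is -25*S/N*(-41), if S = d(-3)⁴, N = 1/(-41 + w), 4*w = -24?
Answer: -197324800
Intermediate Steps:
w = -6 (w = (¼)*(-24) = -6)
N = -1/47 (N = 1/(-41 - 6) = 1/(-47) = -1/47 ≈ -0.021277)
d(c) = (1 + c)*(-1 + c)
S = 4096 (S = (-1 + (-3)²)⁴ = (-1 + 9)⁴ = 8⁴ = 4096)
-25*S/N*(-41) = -102400/(-1/47)*(-41) = -102400*(-47)*(-41) = -25*(-192512)*(-41) = 4812800*(-41) = -197324800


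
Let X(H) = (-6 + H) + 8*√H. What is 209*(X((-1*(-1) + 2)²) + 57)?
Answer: 17556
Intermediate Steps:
X(H) = -6 + H + 8*√H
209*(X((-1*(-1) + 2)²) + 57) = 209*((-6 + (-1*(-1) + 2)² + 8*√((-1*(-1) + 2)²)) + 57) = 209*((-6 + (1 + 2)² + 8*√((1 + 2)²)) + 57) = 209*((-6 + 3² + 8*√(3²)) + 57) = 209*((-6 + 9 + 8*√9) + 57) = 209*((-6 + 9 + 8*3) + 57) = 209*((-6 + 9 + 24) + 57) = 209*(27 + 57) = 209*84 = 17556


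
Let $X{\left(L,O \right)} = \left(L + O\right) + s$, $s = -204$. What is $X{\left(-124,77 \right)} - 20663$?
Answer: $-20914$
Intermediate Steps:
$X{\left(L,O \right)} = -204 + L + O$ ($X{\left(L,O \right)} = \left(L + O\right) - 204 = -204 + L + O$)
$X{\left(-124,77 \right)} - 20663 = \left(-204 - 124 + 77\right) - 20663 = -251 - 20663 = -20914$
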